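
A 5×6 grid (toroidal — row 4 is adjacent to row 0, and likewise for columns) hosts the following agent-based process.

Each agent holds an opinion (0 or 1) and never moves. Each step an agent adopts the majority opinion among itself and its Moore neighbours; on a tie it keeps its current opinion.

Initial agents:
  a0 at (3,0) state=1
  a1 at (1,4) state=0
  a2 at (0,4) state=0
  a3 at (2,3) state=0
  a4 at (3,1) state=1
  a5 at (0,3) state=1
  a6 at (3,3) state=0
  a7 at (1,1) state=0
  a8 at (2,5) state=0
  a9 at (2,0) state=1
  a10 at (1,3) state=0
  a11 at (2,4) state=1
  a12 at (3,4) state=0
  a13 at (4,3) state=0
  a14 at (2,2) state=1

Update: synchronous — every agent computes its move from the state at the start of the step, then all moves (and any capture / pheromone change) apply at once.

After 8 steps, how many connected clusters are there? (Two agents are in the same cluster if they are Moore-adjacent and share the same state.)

t=1: a0@(3,0):1 a1@(1,4):0 a2@(0,4):0 a3@(2,3):0 a4@(3,1):1 a5@(0,3):0 a6@(3,3):0 a7@(1,1):1 a8@(2,5):0 a9@(2,0):1 a10@(1,3):0 a11@(2,4):0 a12@(3,4):0 a13@(4,3):0 a14@(2,2):0
t=2: (unchanged — steady state)

2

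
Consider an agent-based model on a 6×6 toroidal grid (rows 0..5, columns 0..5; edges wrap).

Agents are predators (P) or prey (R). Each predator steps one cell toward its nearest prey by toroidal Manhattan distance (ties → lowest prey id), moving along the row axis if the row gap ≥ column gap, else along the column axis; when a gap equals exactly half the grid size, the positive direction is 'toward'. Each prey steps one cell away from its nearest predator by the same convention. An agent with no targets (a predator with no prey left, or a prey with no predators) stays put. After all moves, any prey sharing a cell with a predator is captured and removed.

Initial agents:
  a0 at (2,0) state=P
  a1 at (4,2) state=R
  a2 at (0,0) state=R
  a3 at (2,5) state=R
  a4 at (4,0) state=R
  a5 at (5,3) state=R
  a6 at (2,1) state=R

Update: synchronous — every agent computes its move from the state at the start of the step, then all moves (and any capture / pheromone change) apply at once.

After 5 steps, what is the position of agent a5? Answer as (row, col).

(4, 3)

t=1: a0@(2,5):P a1@(5,2):R a2@(5,0):R a3@(2,4):R a4@(5,0):R a5@(4,3):R a6@(2,2):R
t=2: a0@(2,4):P a1@(4,2):R a2@(4,0):R a3@(2,3):R a4@(4,0):R a5@(5,3):R a6@(2,1):R
t=3: a0@(2,3):P a1@(5,2):R a2@(5,0):R a3@(2,2):R a4@(5,0):R a5@(4,3):R a6@(2,0):R
t=4: a0@(2,2):P a1@(4,2):R a2@(4,0):R a3@(2,1):R a4@(4,0):R a5@(5,3):R a6@(2,5):R
t=5: a0@(2,1):P a1@(5,2):R a2@(5,0):R a3@(2,0):R a4@(5,0):R a5@(4,3):R a6@(2,4):R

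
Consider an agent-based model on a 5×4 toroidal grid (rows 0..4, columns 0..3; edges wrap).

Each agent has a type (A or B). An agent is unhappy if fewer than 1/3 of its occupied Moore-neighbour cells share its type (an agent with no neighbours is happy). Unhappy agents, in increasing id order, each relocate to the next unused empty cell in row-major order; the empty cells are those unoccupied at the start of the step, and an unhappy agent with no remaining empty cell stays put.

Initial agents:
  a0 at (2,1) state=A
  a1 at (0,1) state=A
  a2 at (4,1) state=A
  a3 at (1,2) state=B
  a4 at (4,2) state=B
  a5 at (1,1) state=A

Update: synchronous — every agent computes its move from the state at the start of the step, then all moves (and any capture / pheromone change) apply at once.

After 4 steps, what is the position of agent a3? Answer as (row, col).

t=1: a0@(2,1):A a1@(0,1):A a2@(4,1):A a3@(0,0):B a4@(0,2):B a5@(1,1):A
t=2: a0@(2,1):A a1@(0,1):A a2@(4,1):A a3@(0,3):B a4@(1,0):B a5@(1,1):A
t=3: a0@(2,1):A a1@(0,1):A a2@(4,1):A a3@(0,3):B a4@(0,0):B a5@(1,1):A
t=4: a0@(2,1):A a1@(0,1):A a2@(4,1):A a3@(0,3):B a4@(0,2):B a5@(1,1):A

(0, 3)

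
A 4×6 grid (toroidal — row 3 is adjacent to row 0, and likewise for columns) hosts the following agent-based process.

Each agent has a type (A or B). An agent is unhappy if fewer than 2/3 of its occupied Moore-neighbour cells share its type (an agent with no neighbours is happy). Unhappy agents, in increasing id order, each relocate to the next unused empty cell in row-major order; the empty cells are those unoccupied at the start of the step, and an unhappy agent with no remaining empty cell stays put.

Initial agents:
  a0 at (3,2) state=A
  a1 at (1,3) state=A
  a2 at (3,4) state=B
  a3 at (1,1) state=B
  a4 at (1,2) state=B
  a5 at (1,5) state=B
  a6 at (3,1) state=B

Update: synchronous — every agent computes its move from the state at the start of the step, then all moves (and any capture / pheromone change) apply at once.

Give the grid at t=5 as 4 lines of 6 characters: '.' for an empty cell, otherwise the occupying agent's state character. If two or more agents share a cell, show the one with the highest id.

t=1: a0@(0,0):A a1@(0,1):A a2@(3,4):B a3@(1,1):B a4@(0,2):B a5@(1,5):B a6@(0,3):B
t=2: a0@(0,4):A a1@(0,5):A a2@(3,4):B a3@(1,0):B a4@(0,2):B a5@(1,2):B a6@(0,3):B
t=3: a0@(0,0):A a1@(0,1):A a2@(1,1):B a3@(1,3):B a4@(0,2):B a5@(1,2):B a6@(0,3):B
t=4: a0@(0,4):A a1@(0,5):A a2@(1,0):B a3@(1,3):B a4@(0,2):B a5@(1,2):B a6@(0,3):B
t=5: a0@(0,0):A a1@(0,1):A a2@(1,1):B a3@(1,3):B a4@(0,2):B a5@(1,2):B a6@(0,3):B

AABB..
.BBB..
......
......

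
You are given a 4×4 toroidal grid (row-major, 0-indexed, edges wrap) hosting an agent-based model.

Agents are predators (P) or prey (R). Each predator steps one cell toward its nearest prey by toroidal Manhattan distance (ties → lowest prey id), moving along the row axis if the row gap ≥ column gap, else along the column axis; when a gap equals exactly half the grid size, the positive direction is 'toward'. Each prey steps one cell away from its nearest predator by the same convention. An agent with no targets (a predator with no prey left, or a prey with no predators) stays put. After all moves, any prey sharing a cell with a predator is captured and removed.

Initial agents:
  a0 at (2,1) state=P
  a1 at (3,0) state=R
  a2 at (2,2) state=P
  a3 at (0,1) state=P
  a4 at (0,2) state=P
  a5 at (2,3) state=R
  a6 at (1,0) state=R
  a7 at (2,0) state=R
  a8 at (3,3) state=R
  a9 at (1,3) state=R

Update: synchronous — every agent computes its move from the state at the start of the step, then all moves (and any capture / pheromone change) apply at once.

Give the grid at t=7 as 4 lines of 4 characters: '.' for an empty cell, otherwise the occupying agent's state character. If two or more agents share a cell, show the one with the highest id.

t=1: a0@(2,0):P a1@(0,0):R a2@(2,3):P a3@(3,1):P a4@(3,2):P a6@(0,0):R a8@(0,3):R a9@(0,3):R
t=2: a0@(3,0):P a2@(3,3):P a3@(0,1):P a4@(0,2):P
t=3: (unchanged — steady state)

.PP.
....
....
P..P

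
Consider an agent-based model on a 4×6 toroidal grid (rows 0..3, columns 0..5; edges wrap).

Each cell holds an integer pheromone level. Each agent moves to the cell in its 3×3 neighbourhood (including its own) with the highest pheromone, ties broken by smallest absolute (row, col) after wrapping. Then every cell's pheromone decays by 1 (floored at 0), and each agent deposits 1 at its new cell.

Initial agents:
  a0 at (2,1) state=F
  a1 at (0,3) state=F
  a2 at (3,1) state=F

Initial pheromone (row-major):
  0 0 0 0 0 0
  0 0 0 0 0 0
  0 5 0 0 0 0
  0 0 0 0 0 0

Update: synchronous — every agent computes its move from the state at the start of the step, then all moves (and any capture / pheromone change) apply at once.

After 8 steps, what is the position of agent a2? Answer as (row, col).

t=1: a0@(2,1) a1@(0,2) a2@(2,1) | pheromone: 0 0 1 0 0 0 / 0 0 0 0 0 0 / 0 6 0 0 0 0 / 0 0 0 0 0 0
t=2: a0@(2,1) a1@(0,2) a2@(2,1) | pheromone: 0 0 1 0 0 0 / 0 0 0 0 0 0 / 0 7 0 0 0 0 / 0 0 0 0 0 0
t=3: a0@(2,1) a1@(0,2) a2@(2,1) | pheromone: 0 0 1 0 0 0 / 0 0 0 0 0 0 / 0 8 0 0 0 0 / 0 0 0 0 0 0
t=4: a0@(2,1) a1@(0,2) a2@(2,1) | pheromone: 0 0 1 0 0 0 / 0 0 0 0 0 0 / 0 9 0 0 0 0 / 0 0 0 0 0 0
t=5: a0@(2,1) a1@(0,2) a2@(2,1) | pheromone: 0 0 1 0 0 0 / 0 0 0 0 0 0 / 0 10 0 0 0 0 / 0 0 0 0 0 0
t=6: a0@(2,1) a1@(0,2) a2@(2,1) | pheromone: 0 0 1 0 0 0 / 0 0 0 0 0 0 / 0 11 0 0 0 0 / 0 0 0 0 0 0
t=7: a0@(2,1) a1@(0,2) a2@(2,1) | pheromone: 0 0 1 0 0 0 / 0 0 0 0 0 0 / 0 12 0 0 0 0 / 0 0 0 0 0 0
t=8: a0@(2,1) a1@(0,2) a2@(2,1) | pheromone: 0 0 1 0 0 0 / 0 0 0 0 0 0 / 0 13 0 0 0 0 / 0 0 0 0 0 0

(2, 1)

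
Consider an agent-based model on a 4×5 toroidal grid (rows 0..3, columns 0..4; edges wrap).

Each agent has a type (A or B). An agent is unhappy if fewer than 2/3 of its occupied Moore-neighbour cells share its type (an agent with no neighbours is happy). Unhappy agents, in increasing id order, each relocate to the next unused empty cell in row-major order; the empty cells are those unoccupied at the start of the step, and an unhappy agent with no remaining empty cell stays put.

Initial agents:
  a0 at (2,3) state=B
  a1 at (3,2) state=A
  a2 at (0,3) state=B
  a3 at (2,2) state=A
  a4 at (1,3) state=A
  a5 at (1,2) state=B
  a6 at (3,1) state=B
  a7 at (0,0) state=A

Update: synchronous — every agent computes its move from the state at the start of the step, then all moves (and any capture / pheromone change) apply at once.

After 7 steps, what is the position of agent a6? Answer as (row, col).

(1, 0)

t=1: a0@(0,1):B a1@(0,2):A a2@(0,4):B a3@(1,0):A a4@(1,1):A a5@(1,4):B a6@(2,0):B a7@(2,1):A
t=2: a0@(0,0):B a1@(0,3):A a2@(1,2):B a3@(1,3):A a4@(2,2):A a5@(1,4):B a6@(2,3):B a7@(2,1):A
t=3: a0@(0,0):B a1@(0,1):A a2@(0,2):B a3@(0,4):A a4@(1,0):A a5@(1,1):B a6@(2,0):B a7@(2,4):A
t=4: a0@(0,3):B a1@(1,2):A a2@(1,3):B a3@(1,4):A a4@(2,1):A a5@(2,2):B a6@(2,3):B a7@(3,0):A
t=5: a0@(0,0):B a1@(0,1):A a2@(0,2):B a3@(0,4):A a4@(2,1):A a5@(1,0):B a6@(1,1):B a7@(3,0):A
t=6: a0@(0,3):B a1@(1,2):A a2@(1,3):B a3@(1,4):A a4@(2,0):A a5@(2,2):B a6@(2,3):B a7@(3,0):A
t=7: a0@(0,0):B a1@(0,1):A a2@(0,2):B a3@(0,4):A a4@(2,0):A a5@(2,2):B a6@(1,0):B a7@(3,0):A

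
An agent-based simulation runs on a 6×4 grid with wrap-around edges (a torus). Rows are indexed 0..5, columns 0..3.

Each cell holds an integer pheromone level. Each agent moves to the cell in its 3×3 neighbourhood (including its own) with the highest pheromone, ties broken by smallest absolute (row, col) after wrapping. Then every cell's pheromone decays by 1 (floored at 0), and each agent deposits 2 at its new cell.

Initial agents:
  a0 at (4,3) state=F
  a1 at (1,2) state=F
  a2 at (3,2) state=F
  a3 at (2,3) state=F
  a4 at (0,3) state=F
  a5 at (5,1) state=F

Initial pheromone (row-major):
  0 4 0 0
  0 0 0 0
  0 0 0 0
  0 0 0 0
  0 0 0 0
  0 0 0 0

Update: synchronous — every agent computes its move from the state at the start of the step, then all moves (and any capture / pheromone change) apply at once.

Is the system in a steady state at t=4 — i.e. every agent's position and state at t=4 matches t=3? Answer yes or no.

t=1: a0@(3,0) a1@(0,1) a2@(2,1) a3@(1,0) a4@(0,0) a5@(0,1) | pheromone: 2 7 0 0 / 2 0 0 0 / 0 2 0 0 / 2 0 0 0 / 0 0 0 0 / 0 0 0 0
t=2: a0@(2,1) a1@(0,1) a2@(1,0) a3@(0,1) a4@(0,1) a5@(0,1) | pheromone: 1 14 0 0 / 3 0 0 0 / 0 3 0 0 / 1 0 0 0 / 0 0 0 0 / 0 0 0 0
t=3: a0@(1,0) a1@(0,1) a2@(0,1) a3@(0,1) a4@(0,1) a5@(0,1) | pheromone: 0 23 0 0 / 4 0 0 0 / 0 2 0 0 / 0 0 0 0 / 0 0 0 0 / 0 0 0 0
t=4: a0@(0,1) a1@(0,1) a2@(0,1) a3@(0,1) a4@(0,1) a5@(0,1) | pheromone: 0 34 0 0 / 3 0 0 0 / 0 1 0 0 / 0 0 0 0 / 0 0 0 0 / 0 0 0 0

no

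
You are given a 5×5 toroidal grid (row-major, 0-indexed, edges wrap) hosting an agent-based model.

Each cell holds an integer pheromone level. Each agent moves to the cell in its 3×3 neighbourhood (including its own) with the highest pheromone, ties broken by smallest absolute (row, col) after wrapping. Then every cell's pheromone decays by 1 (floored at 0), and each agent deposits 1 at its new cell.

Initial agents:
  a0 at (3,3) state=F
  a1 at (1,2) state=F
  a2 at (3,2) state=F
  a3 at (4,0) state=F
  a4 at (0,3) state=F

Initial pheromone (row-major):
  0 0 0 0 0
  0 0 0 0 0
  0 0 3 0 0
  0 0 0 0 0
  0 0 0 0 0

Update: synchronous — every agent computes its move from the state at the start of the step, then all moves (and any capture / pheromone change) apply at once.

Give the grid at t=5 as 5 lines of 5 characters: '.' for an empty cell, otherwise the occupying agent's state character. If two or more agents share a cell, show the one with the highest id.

F.F..
.....
..F..
.....
.....

t=1: a0@(2,2) a1@(2,2) a2@(2,2) a3@(0,0) a4@(0,2) | pheromone: 1 0 1 0 0 / 0 0 0 0 0 / 0 0 5 0 0 / 0 0 0 0 0 / 0 0 0 0 0
t=2: a0@(2,2) a1@(2,2) a2@(2,2) a3@(0,0) a4@(0,2) | pheromone: 1 0 1 0 0 / 0 0 0 0 0 / 0 0 7 0 0 / 0 0 0 0 0 / 0 0 0 0 0
t=3: a0@(2,2) a1@(2,2) a2@(2,2) a3@(0,0) a4@(0,2) | pheromone: 1 0 1 0 0 / 0 0 0 0 0 / 0 0 9 0 0 / 0 0 0 0 0 / 0 0 0 0 0
t=4: a0@(2,2) a1@(2,2) a2@(2,2) a3@(0,0) a4@(0,2) | pheromone: 1 0 1 0 0 / 0 0 0 0 0 / 0 0 11 0 0 / 0 0 0 0 0 / 0 0 0 0 0
t=5: a0@(2,2) a1@(2,2) a2@(2,2) a3@(0,0) a4@(0,2) | pheromone: 1 0 1 0 0 / 0 0 0 0 0 / 0 0 13 0 0 / 0 0 0 0 0 / 0 0 0 0 0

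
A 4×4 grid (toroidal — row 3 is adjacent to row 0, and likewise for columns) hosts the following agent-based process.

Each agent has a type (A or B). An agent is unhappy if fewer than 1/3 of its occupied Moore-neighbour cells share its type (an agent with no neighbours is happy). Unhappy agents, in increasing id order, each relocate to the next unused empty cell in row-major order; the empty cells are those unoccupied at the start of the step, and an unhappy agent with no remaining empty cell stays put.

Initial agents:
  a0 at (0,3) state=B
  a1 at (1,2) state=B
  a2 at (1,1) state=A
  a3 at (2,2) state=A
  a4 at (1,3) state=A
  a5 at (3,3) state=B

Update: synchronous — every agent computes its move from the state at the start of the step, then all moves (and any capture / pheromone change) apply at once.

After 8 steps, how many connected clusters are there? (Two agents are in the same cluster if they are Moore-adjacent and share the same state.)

t=1: a0@(0,3):B a1@(0,0):B a2@(1,1):A a3@(2,2):A a4@(1,3):A a5@(3,3):B
t=2: (unchanged — steady state)

2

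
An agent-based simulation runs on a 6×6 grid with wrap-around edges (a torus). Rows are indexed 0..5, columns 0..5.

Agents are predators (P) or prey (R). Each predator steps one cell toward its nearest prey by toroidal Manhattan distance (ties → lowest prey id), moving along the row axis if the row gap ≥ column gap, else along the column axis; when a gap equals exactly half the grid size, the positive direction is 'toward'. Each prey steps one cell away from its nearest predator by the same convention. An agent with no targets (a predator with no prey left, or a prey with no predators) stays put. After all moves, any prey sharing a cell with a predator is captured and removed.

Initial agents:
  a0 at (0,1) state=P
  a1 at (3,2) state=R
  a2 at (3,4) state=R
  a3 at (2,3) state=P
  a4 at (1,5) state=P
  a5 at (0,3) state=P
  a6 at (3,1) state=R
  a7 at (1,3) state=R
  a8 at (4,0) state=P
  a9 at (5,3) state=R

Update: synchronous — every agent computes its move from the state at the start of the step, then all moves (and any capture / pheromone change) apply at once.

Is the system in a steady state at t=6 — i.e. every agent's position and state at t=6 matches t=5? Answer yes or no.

no

t=1: a0@(1,1):P a1@(4,2):R a2@(4,4):R a3@(1,3):P a4@(1,4):P a5@(1,3):P a6@(2,1):R a7@(0,3):R a8@(3,0):P a9@(4,3):R
t=2: a0@(2,1):P a1@(4,3):R a2@(3,4):R a3@(0,3):P a4@(0,4):P a5@(0,3):P a6@(3,1):R a7@(5,3):R a8@(2,0):P a9@(3,3):R
t=3: a0@(3,1):P a1@(3,3):R a2@(2,4):R a3@(5,3):P a4@(5,4):P a5@(5,3):P a6@(4,1):R a7@(4,3):R a8@(3,0):P a9@(3,4):R
t=4: a0@(4,1):P a1@(3,4):R a2@(1,4):R a3@(4,3):P a4@(4,4):P a5@(4,3):P a6@(5,1):R a7@(3,3):R a8@(4,0):P a9@(2,4):R
t=5: a0@(5,1):P a1@(2,4):R a2@(0,4):R a3@(3,3):P a4@(3,4):P a5@(3,3):P a6@(0,1):R a7@(2,3):R a8@(5,0):P a9@(1,4):R
t=6: a0@(0,1):P a1@(1,4):R a2@(5,4):R a3@(2,3):P a4@(2,4):P a5@(2,3):P a6@(1,1):R a7@(1,3):R a8@(0,0):P a9@(0,4):R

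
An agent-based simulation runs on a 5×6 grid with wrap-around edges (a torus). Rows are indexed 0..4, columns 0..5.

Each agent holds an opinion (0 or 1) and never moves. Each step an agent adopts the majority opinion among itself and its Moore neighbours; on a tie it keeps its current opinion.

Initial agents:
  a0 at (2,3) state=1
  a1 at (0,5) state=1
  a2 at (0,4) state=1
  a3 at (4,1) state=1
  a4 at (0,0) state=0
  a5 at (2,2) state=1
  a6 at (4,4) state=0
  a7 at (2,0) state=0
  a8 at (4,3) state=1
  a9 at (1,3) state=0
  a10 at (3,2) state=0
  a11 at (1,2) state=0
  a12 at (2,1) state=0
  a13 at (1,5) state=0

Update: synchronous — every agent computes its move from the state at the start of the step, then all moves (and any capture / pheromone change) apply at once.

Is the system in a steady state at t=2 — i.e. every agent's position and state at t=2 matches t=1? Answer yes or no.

no

t=1: a0@(2,3):0 a1@(0,5):0 a2@(0,4):1 a3@(4,1):0 a4@(0,0):0 a5@(2,2):0 a6@(4,4):1 a7@(2,0):0 a8@(4,3):1 a9@(1,3):1 a10@(3,2):1 a11@(1,2):0 a12@(2,1):0 a13@(1,5):0
t=2: a0@(2,3):0 a1@(0,5):0 a2@(0,4):1 a3@(4,1):0 a4@(0,0):0 a5@(2,2):0 a6@(4,4):1 a7@(2,0):0 a8@(4,3):1 a9@(1,3):0 a10@(3,2):0 a11@(1,2):0 a12@(2,1):0 a13@(1,5):0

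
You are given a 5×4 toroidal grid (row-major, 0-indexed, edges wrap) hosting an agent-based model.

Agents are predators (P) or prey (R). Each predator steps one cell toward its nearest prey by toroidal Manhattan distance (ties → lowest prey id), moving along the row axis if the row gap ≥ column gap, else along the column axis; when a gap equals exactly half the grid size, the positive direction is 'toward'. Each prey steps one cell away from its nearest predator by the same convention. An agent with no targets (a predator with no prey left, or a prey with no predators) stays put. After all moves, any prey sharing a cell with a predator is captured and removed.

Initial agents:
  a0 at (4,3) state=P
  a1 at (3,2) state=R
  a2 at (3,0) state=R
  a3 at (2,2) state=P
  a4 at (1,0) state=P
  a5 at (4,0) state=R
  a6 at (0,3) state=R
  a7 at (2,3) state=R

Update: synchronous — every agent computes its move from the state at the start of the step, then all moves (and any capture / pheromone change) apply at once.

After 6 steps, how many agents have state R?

t=1: a0@(4,0):P a1@(4,2):R a3@(3,2):P a4@(2,0):P a5@(4,1):R a6@(1,3):R
t=2: a0@(4,1):P a1@(0,2):R a3@(4,2):P a4@(1,0):P a6@(0,3):R
t=3: a0@(0,1):P a1@(1,2):R a3@(0,2):P a4@(0,0):P a6@(1,3):R
t=4: a0@(1,1):P a1@(2,2):R a3@(1,2):P a4@(1,0):P a6@(2,3):R
t=5: a0@(2,1):P a1@(3,2):R a3@(2,2):P a4@(2,0):P a6@(3,3):R
t=6: a0@(3,1):P a1@(4,2):R a3@(3,2):P a4@(3,0):P a6@(4,3):R

2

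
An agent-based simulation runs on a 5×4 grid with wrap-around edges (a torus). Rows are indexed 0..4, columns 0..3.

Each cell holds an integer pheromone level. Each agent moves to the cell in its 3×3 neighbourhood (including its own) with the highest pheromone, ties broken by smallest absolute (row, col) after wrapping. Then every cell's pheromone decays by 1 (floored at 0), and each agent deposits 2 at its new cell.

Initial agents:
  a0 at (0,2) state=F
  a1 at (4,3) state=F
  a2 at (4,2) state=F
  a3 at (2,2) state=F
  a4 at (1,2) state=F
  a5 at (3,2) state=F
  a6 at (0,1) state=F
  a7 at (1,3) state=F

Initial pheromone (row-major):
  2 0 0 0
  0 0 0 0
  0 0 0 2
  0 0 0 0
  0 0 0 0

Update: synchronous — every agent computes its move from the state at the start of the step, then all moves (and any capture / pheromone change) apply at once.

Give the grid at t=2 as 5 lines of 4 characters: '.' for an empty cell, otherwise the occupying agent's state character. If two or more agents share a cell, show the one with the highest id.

F...
....
...F
....
....

t=1: a0@(0,1) a1@(0,0) a2@(0,1) a3@(2,3) a4@(2,3) a5@(2,3) a6@(0,0) a7@(0,0) | pheromone: 7 4 0 0 / 0 0 0 0 / 0 0 0 7 / 0 0 0 0 / 0 0 0 0
t=2: a0@(0,0) a1@(0,0) a2@(0,0) a3@(2,3) a4@(2,3) a5@(2,3) a6@(0,0) a7@(0,0) | pheromone: 16 3 0 0 / 0 0 0 0 / 0 0 0 12 / 0 0 0 0 / 0 0 0 0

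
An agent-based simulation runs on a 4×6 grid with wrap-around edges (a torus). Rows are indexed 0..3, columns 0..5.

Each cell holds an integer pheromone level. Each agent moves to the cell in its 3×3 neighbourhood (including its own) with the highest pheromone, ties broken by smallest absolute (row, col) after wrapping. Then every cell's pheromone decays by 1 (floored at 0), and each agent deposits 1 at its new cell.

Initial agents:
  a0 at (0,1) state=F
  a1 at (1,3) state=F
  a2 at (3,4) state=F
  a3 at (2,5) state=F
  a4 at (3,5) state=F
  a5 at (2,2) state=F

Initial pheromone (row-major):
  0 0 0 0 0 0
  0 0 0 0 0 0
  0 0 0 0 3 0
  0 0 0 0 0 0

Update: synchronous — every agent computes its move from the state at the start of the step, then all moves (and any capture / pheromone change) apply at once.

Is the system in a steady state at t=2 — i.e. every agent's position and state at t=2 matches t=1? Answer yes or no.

no

t=1: a0@(0,0) a1@(2,4) a2@(2,4) a3@(2,4) a4@(2,4) a5@(1,1) | pheromone: 1 0 0 0 0 0 / 0 1 0 0 0 0 / 0 0 0 0 6 0 / 0 0 0 0 0 0
t=2: a0@(0,0) a1@(2,4) a2@(2,4) a3@(2,4) a4@(2,4) a5@(0,0) | pheromone: 2 0 0 0 0 0 / 0 0 0 0 0 0 / 0 0 0 0 9 0 / 0 0 0 0 0 0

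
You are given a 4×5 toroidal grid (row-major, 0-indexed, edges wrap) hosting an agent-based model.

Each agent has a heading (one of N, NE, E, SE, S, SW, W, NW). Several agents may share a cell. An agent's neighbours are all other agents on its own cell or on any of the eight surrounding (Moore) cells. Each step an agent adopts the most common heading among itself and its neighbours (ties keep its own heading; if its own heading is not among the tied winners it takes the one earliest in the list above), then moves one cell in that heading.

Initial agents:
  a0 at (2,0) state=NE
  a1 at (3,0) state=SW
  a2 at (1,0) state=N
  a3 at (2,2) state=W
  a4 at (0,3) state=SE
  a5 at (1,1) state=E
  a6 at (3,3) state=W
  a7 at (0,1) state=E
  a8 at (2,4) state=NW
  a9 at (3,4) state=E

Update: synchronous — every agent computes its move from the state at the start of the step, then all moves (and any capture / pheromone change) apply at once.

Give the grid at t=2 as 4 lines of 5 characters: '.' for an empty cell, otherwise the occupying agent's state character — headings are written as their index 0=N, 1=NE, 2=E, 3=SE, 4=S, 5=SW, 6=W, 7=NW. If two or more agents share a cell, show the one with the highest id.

...2.
..222
3.2..
.222.

t=1: a0@(2,1):E a1@(3,1):E a2@(1,1):E a3@(2,1):W a4@(1,4):SE a5@(1,2):E a6@(3,2):W a7@(0,2):E a8@(1,3):NW a9@(3,0):E
t=2: a0@(2,2):E a1@(3,2):E a2@(1,2):E a3@(2,2):E a4@(2,0):SE a5@(1,3):E a6@(3,3):E a7@(0,3):E a8@(1,4):E a9@(3,1):E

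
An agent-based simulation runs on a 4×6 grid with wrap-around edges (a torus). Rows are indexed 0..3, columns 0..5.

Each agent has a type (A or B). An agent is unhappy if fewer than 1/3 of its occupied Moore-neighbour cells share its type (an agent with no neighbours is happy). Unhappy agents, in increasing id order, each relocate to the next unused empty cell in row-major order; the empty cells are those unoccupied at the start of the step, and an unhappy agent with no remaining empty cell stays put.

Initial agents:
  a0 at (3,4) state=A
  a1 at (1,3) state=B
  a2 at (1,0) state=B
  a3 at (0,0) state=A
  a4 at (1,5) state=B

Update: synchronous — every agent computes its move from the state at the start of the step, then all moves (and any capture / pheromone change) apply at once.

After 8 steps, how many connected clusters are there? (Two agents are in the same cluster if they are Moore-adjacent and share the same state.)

4

t=1: a0@(3,4):A a1@(1,3):B a2@(1,0):B a3@(0,1):A a4@(1,5):B
t=2: a0@(3,4):A a1@(1,3):B a2@(1,0):B a3@(0,0):A a4@(1,5):B
t=3: a0@(3,4):A a1@(1,3):B a2@(1,0):B a3@(0,1):A a4@(1,5):B
t=4: a0@(3,4):A a1@(1,3):B a2@(1,0):B a3@(0,0):A a4@(1,5):B
t=5: a0@(3,4):A a1@(1,3):B a2@(1,0):B a3@(0,1):A a4@(1,5):B
t=6: a0@(3,4):A a1@(1,3):B a2@(1,0):B a3@(0,0):A a4@(1,5):B
t=7: a0@(3,4):A a1@(1,3):B a2@(1,0):B a3@(0,1):A a4@(1,5):B
t=8: a0@(3,4):A a1@(1,3):B a2@(1,0):B a3@(0,0):A a4@(1,5):B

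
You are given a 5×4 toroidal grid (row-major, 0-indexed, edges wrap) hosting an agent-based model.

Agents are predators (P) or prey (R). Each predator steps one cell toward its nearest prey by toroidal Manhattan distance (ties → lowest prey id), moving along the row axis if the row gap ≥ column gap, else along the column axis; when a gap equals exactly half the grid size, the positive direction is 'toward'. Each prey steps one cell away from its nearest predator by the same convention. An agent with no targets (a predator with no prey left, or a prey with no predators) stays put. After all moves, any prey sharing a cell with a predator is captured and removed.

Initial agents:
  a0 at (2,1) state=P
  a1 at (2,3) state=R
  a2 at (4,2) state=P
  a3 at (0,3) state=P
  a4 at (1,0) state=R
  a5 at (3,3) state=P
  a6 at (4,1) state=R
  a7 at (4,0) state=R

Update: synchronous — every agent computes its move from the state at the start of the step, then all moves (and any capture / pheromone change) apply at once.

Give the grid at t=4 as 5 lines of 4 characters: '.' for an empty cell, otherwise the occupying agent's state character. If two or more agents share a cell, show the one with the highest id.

t=1: a0@(2,2):P a2@(4,1):P a3@(1,3):P a4@(0,0):R a5@(2,3):P a6@(4,0):R a7@(4,3):R
t=2: a0@(3,2):P a2@(4,0):P a3@(0,3):P a4@(1,0):R a5@(3,3):P a6@(4,3):R a7@(4,2):R
t=3: a0@(4,2):P a2@(4,3):P a3@(4,3):P a4@(2,0):R a5@(4,3):P a7@(0,2):R
t=4: a0@(0,2):P a2@(0,3):P a3@(0,3):P a4@(1,0):R a5@(0,3):P a7@(1,2):R

..PP
R.R.
....
....
....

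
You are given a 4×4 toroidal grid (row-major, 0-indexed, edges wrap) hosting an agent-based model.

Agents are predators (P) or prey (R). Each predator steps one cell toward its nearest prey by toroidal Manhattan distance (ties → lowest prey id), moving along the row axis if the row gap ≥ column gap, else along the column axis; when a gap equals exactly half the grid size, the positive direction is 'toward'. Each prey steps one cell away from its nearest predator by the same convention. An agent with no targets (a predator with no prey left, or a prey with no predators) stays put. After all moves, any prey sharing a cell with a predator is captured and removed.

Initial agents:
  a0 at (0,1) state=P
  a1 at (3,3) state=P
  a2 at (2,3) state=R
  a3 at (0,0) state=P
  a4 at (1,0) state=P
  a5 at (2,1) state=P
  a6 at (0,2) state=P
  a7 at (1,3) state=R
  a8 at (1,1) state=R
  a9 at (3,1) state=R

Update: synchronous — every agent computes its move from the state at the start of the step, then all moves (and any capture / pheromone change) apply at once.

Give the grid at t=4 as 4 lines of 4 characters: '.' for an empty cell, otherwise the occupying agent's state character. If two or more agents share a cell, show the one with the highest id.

PPP.
.R..
....
P...

t=1: a0@(1,1):P a1@(2,3):P a3@(1,0):P a4@(1,3):P a5@(1,1):P a6@(1,2):P a8@(2,1):R a9@(2,1):R
t=2: a0@(2,1):P a1@(2,0):P a3@(2,0):P a4@(1,0):P a5@(2,1):P a6@(2,2):P a8@(3,1):R a9@(3,1):R
t=3: a0@(3,1):P a1@(3,0):P a3@(3,0):P a4@(2,0):P a5@(3,1):P a6@(3,2):P a8@(0,1):R a9@(0,1):R
t=4: a0@(0,1):P a1@(0,0):P a3@(0,0):P a4@(3,0):P a5@(0,1):P a6@(0,2):P a8@(1,1):R a9@(1,1):R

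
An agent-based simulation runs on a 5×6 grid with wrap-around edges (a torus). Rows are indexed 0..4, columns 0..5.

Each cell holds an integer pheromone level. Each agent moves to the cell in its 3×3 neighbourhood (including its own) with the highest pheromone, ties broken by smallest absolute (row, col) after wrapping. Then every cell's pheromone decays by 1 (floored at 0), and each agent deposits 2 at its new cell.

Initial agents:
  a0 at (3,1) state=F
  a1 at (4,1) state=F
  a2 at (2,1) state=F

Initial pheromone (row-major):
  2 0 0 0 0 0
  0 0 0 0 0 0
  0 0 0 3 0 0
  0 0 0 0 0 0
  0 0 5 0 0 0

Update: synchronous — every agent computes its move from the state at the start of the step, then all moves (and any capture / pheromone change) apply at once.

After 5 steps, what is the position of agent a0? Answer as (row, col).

t=1: a0@(4,2) a1@(4,2) a2@(1,0) | pheromone: 1 0 0 0 0 0 / 2 0 0 0 0 0 / 0 0 0 2 0 0 / 0 0 0 0 0 0 / 0 0 8 0 0 0
t=2: a0@(4,2) a1@(4,2) a2@(1,0) | pheromone: 0 0 0 0 0 0 / 3 0 0 0 0 0 / 0 0 0 1 0 0 / 0 0 0 0 0 0 / 0 0 11 0 0 0
t=3: a0@(4,2) a1@(4,2) a2@(1,0) | pheromone: 0 0 0 0 0 0 / 4 0 0 0 0 0 / 0 0 0 0 0 0 / 0 0 0 0 0 0 / 0 0 14 0 0 0
t=4: a0@(4,2) a1@(4,2) a2@(1,0) | pheromone: 0 0 0 0 0 0 / 5 0 0 0 0 0 / 0 0 0 0 0 0 / 0 0 0 0 0 0 / 0 0 17 0 0 0
t=5: a0@(4,2) a1@(4,2) a2@(1,0) | pheromone: 0 0 0 0 0 0 / 6 0 0 0 0 0 / 0 0 0 0 0 0 / 0 0 0 0 0 0 / 0 0 20 0 0 0

(4, 2)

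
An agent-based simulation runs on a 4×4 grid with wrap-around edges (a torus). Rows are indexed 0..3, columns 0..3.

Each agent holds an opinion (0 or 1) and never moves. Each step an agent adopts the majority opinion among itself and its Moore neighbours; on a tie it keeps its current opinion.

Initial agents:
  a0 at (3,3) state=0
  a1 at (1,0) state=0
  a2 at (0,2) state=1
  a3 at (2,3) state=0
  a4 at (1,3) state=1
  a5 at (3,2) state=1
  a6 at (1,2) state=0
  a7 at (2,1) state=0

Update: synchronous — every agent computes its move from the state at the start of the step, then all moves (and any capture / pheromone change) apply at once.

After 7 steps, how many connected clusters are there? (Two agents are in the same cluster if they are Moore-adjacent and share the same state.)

t=1: a0@(3,3):0 a1@(1,0):0 a2@(0,2):1 a3@(2,3):0 a4@(1,3):0 a5@(3,2):0 a6@(1,2):0 a7@(2,1):0
t=2: a0@(3,3):0 a1@(1,0):0 a2@(0,2):0 a3@(2,3):0 a4@(1,3):0 a5@(3,2):0 a6@(1,2):0 a7@(2,1):0
t=3: (unchanged — steady state)

1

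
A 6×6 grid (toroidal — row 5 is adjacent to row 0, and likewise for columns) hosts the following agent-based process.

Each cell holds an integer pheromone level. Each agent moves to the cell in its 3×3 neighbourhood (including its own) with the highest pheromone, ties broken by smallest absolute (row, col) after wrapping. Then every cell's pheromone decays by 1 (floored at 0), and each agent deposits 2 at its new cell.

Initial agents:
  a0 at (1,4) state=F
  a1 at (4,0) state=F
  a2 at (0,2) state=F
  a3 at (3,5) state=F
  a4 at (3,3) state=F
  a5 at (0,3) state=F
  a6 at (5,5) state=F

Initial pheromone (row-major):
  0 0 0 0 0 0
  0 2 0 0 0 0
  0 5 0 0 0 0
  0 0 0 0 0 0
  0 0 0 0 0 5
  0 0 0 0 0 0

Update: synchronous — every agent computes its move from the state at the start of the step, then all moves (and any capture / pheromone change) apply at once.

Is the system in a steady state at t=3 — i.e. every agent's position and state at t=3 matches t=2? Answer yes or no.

no

t=1: a0@(0,3) a1@(4,5) a2@(1,1) a3@(4,5) a4@(2,2) a5@(0,2) a6@(4,5) | pheromone: 0 0 2 2 0 0 / 0 3 0 0 0 0 / 0 4 2 0 0 0 / 0 0 0 0 0 0 / 0 0 0 0 0 10 / 0 0 0 0 0 0
t=2: a0@(0,2) a1@(4,5) a2@(2,1) a3@(4,5) a4@(2,1) a5@(1,1) a6@(4,5) | pheromone: 0 0 3 1 0 0 / 0 4 0 0 0 0 / 0 7 1 0 0 0 / 0 0 0 0 0 0 / 0 0 0 0 0 15 / 0 0 0 0 0 0
t=3: a0@(1,1) a1@(4,5) a2@(2,1) a3@(4,5) a4@(2,1) a5@(2,1) a6@(4,5) | pheromone: 0 0 2 0 0 0 / 0 5 0 0 0 0 / 0 12 0 0 0 0 / 0 0 0 0 0 0 / 0 0 0 0 0 20 / 0 0 0 0 0 0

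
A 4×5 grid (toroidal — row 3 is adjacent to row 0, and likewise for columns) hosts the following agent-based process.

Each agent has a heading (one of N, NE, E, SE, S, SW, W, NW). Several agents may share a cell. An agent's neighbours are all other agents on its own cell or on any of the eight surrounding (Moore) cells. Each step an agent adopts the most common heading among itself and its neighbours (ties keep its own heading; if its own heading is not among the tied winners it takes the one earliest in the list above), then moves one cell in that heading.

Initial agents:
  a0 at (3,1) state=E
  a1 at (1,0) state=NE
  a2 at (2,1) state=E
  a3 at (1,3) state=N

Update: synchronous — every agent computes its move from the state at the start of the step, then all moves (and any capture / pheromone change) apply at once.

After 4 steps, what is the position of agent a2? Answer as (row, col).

(2, 0)

t=1: a0@(3,2):E a1@(0,1):NE a2@(2,2):E a3@(0,3):N
t=2: a0@(3,3):E a1@(3,2):NE a2@(2,3):E a3@(3,3):N
t=3: a0@(3,4):E a1@(3,3):E a2@(2,4):E a3@(3,4):E
t=4: a0@(3,0):E a1@(3,4):E a2@(2,0):E a3@(3,0):E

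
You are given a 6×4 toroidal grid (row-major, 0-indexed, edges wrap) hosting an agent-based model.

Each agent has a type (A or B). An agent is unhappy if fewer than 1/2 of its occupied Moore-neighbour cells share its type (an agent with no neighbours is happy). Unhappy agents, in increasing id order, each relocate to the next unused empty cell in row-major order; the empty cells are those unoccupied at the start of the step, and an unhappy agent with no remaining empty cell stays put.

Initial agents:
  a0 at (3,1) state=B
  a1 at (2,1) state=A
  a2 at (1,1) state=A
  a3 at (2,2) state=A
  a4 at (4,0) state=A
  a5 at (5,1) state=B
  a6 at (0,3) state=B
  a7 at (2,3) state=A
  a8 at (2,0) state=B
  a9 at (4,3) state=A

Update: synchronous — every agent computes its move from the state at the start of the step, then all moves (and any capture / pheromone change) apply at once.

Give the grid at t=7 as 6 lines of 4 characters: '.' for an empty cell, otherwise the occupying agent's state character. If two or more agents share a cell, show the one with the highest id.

BB.B
.AAB
.AAA
....
...A
....

t=1: a0@(0,0):B a1@(2,1):A a2@(1,1):A a3@(2,2):A a4@(0,1):A a5@(0,2):B a6@(0,3):B a7@(2,3):A a8@(1,0):B a9@(4,3):A
t=2: a0@(0,0):B a1@(2,1):A a2@(1,1):A a3@(2,2):A a4@(1,2):A a5@(1,3):B a6@(0,3):B a7@(2,3):A a8@(2,0):B a9@(4,3):A
t=3: a0@(0,0):B a1@(2,1):A a2@(1,1):A a3@(2,2):A a4@(1,2):A a5@(1,3):B a6@(0,3):B a7@(2,3):A a8@(0,1):B a9@(4,3):A
t=4: a0@(0,0):B a1@(2,1):A a2@(1,1):A a3@(2,2):A a4@(1,2):A a5@(0,2):B a6@(0,3):B a7@(2,3):A a8@(1,0):B a9@(4,3):A
t=5: a0@(0,0):B a1@(2,1):A a2@(1,1):A a3@(2,2):A a4@(1,2):A a5@(0,1):B a6@(0,3):B a7@(2,3):A a8@(1,3):B a9@(4,3):A
t=6: a0@(0,0):B a1@(2,1):A a2@(1,1):A a3@(2,2):A a4@(1,2):A a5@(0,2):B a6@(0,3):B a7@(2,3):A a8@(1,0):B a9@(4,3):A
t=7: a0@(0,0):B a1@(2,1):A a2@(1,1):A a3@(2,2):A a4@(1,2):A a5@(0,1):B a6@(0,3):B a7@(2,3):A a8@(1,3):B a9@(4,3):A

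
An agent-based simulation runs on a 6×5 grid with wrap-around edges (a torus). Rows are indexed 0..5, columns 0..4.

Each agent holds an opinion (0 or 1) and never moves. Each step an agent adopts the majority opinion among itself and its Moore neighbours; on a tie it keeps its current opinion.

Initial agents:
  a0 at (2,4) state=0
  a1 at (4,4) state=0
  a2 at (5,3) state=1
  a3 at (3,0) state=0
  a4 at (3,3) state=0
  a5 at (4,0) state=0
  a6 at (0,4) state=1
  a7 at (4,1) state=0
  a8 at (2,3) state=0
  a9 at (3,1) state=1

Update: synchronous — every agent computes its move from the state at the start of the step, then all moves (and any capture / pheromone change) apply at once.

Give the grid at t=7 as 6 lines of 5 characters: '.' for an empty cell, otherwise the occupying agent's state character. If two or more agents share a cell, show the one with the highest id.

....1
.....
...00
00.0.
00..0
...1.

t=1: a0@(2,4):0 a1@(4,4):0 a2@(5,3):1 a3@(3,0):0 a4@(3,3):0 a5@(4,0):0 a6@(0,4):1 a7@(4,1):0 a8@(2,3):0 a9@(3,1):0
t=2: (unchanged — steady state)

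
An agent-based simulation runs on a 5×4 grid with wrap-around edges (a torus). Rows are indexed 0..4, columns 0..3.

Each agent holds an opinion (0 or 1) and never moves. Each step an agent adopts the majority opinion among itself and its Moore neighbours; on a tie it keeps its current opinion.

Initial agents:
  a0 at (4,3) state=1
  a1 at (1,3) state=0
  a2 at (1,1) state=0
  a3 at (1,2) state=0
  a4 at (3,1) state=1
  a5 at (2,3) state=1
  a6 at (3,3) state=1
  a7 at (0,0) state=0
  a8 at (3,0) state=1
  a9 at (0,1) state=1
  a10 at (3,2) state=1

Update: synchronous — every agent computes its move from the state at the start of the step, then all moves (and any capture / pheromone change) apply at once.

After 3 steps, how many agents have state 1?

t=1: a0@(4,3):1 a1@(1,3):0 a2@(1,1):0 a3@(1,2):0 a4@(3,1):1 a5@(2,3):1 a6@(3,3):1 a7@(0,0):0 a8@(3,0):1 a9@(0,1):0 a10@(3,2):1
t=2: (unchanged — steady state)

6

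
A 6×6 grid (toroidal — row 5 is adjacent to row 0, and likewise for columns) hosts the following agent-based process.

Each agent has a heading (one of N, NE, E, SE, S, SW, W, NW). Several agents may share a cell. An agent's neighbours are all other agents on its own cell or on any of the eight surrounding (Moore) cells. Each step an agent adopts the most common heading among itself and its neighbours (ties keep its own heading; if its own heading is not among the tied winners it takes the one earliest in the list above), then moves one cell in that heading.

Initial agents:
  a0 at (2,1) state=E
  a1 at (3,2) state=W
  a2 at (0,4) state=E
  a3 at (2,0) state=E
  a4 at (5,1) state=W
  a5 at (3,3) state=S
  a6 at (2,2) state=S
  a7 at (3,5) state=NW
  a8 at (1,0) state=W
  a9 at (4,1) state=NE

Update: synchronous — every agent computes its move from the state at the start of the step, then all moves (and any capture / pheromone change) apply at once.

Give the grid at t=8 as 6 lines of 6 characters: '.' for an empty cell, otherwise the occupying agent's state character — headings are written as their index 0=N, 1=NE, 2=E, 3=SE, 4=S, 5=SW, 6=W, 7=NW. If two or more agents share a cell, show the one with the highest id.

t=1: a0@(2,2):E a1@(4,2):S a2@(0,5):E a3@(2,1):E a4@(5,0):W a5@(4,3):S a6@(3,2):S a7@(2,4):NW a8@(1,1):E a9@(4,0):W
t=2: a0@(2,3):E a1@(5,2):S a2@(0,0):E a3@(2,2):E a4@(5,5):W a5@(5,3):S a6@(4,2):S a7@(1,3):NW a8@(1,2):E a9@(4,5):W
t=3: a0@(2,4):E a1@(0,2):S a2@(0,1):E a3@(2,3):E a4@(5,4):W a5@(0,3):S a6@(5,2):S a7@(1,4):E a8@(1,3):E a9@(4,4):W
t=4: a0@(2,5):E a1@(1,2):S a2@(1,1):S a3@(2,4):E a4@(5,3):W a5@(1,3):S a6@(0,2):S a7@(1,5):E a8@(1,4):E a9@(4,3):W
t=5: a0@(2,0):E a1@(2,2):S a2@(2,1):S a3@(2,5):E a4@(5,2):W a5@(2,3):S a6@(1,2):S a7@(1,0):E a8@(1,5):E a9@(4,2):W
t=6: a0@(2,1):E a1@(3,2):S a2@(3,1):S a3@(2,0):E a4@(5,1):W a5@(3,3):S a6@(2,2):S a7@(1,1):E a8@(1,0):E a9@(4,1):W
t=7: a0@(2,2):E a1@(4,2):S a2@(4,1):S a3@(2,1):E a4@(5,0):W a5@(4,3):S a6@(3,2):S a7@(1,2):E a8@(1,1):E a9@(4,0):W
t=8: a0@(2,3):E a1@(5,2):S a2@(5,1):S a3@(2,2):E a4@(5,5):W a5@(5,3):S a6@(4,2):S a7@(1,3):E a8@(1,2):E a9@(4,5):W

......
..22..
..22..
......
..4..6
.444.6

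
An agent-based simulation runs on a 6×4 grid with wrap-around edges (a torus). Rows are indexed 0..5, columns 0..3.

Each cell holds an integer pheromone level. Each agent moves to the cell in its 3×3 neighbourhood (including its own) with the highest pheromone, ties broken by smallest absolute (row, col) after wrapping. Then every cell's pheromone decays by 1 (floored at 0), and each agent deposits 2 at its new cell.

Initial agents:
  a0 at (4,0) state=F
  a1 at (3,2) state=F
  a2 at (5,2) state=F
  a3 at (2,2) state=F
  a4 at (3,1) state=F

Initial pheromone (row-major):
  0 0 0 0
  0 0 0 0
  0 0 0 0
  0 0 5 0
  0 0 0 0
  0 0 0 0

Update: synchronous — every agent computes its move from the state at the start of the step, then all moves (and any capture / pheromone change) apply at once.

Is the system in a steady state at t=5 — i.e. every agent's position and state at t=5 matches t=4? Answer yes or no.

yes

t=1: a0@(3,0) a1@(3,2) a2@(0,1) a3@(3,2) a4@(3,2) | pheromone: 0 2 0 0 / 0 0 0 0 / 0 0 0 0 / 2 0 10 0 / 0 0 0 0 / 0 0 0 0
t=2: a0@(3,0) a1@(3,2) a2@(0,1) a3@(3,2) a4@(3,2) | pheromone: 0 3 0 0 / 0 0 0 0 / 0 0 0 0 / 3 0 15 0 / 0 0 0 0 / 0 0 0 0
t=3: a0@(3,0) a1@(3,2) a2@(0,1) a3@(3,2) a4@(3,2) | pheromone: 0 4 0 0 / 0 0 0 0 / 0 0 0 0 / 4 0 20 0 / 0 0 0 0 / 0 0 0 0
t=4: a0@(3,0) a1@(3,2) a2@(0,1) a3@(3,2) a4@(3,2) | pheromone: 0 5 0 0 / 0 0 0 0 / 0 0 0 0 / 5 0 25 0 / 0 0 0 0 / 0 0 0 0
t=5: a0@(3,0) a1@(3,2) a2@(0,1) a3@(3,2) a4@(3,2) | pheromone: 0 6 0 0 / 0 0 0 0 / 0 0 0 0 / 6 0 30 0 / 0 0 0 0 / 0 0 0 0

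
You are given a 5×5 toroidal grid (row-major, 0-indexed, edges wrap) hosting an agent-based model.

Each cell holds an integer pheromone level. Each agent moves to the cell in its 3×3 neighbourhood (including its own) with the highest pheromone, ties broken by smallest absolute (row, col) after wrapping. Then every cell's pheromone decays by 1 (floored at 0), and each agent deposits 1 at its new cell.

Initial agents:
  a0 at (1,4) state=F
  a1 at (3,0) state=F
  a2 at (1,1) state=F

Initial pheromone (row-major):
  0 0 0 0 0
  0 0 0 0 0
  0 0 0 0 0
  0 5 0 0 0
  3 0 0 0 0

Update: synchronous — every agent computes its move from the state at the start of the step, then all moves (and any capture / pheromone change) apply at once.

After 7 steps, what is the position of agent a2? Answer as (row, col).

(0, 0)

t=1: a0@(0,0) a1@(3,1) a2@(0,0) | pheromone: 2 0 0 0 0 / 0 0 0 0 0 / 0 0 0 0 0 / 0 5 0 0 0 / 2 0 0 0 0
t=2: a0@(0,0) a1@(3,1) a2@(0,0) | pheromone: 3 0 0 0 0 / 0 0 0 0 0 / 0 0 0 0 0 / 0 5 0 0 0 / 1 0 0 0 0
t=3: a0@(0,0) a1@(3,1) a2@(0,0) | pheromone: 4 0 0 0 0 / 0 0 0 0 0 / 0 0 0 0 0 / 0 5 0 0 0 / 0 0 0 0 0
t=4: a0@(0,0) a1@(3,1) a2@(0,0) | pheromone: 5 0 0 0 0 / 0 0 0 0 0 / 0 0 0 0 0 / 0 5 0 0 0 / 0 0 0 0 0
t=5: a0@(0,0) a1@(3,1) a2@(0,0) | pheromone: 6 0 0 0 0 / 0 0 0 0 0 / 0 0 0 0 0 / 0 5 0 0 0 / 0 0 0 0 0
t=6: a0@(0,0) a1@(3,1) a2@(0,0) | pheromone: 7 0 0 0 0 / 0 0 0 0 0 / 0 0 0 0 0 / 0 5 0 0 0 / 0 0 0 0 0
t=7: a0@(0,0) a1@(3,1) a2@(0,0) | pheromone: 8 0 0 0 0 / 0 0 0 0 0 / 0 0 0 0 0 / 0 5 0 0 0 / 0 0 0 0 0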